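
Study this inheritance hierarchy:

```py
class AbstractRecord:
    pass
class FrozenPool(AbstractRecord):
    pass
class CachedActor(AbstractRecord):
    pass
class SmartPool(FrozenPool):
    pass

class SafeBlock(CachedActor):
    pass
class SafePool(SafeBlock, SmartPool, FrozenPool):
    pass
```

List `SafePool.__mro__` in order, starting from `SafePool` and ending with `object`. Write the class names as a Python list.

[SafePool, SafeBlock, CachedActor, SmartPool, FrozenPool, AbstractRecord, object]

L[SafePool] = SafePool + merge(L[SafeBlock], L[SmartPool], L[FrozenPool], [SafeBlock SmartPool FrozenPool])
  take SafeBlock:  [SafeBlock CachedActor AbstractRecord object] + [SmartPool FrozenPool AbstractRecord object] + [FrozenPool AbstractRecord object] + [SafeBlock SmartPool FrozenPool]
  take CachedActor:  [CachedActor AbstractRecord object] + [SmartPool FrozenPool AbstractRecord object] + [FrozenPool AbstractRecord object] + [SmartPool FrozenPool]
  take SmartPool:  [AbstractRecord object] + [SmartPool FrozenPool AbstractRecord object] + [FrozenPool AbstractRecord object] + [SmartPool FrozenPool]
  take FrozenPool:  [AbstractRecord object] + [FrozenPool AbstractRecord object] + [FrozenPool AbstractRecord object] + [FrozenPool]
  take AbstractRecord:  [AbstractRecord object] + [AbstractRecord object] + [AbstractRecord object]
  take object:  [object] + [object] + [object]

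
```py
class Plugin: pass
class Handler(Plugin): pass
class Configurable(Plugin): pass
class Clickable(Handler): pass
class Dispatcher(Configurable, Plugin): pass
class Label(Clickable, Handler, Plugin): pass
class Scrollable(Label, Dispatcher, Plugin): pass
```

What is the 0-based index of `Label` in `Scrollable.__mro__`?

1

L[Scrollable] = Scrollable + merge(L[Label], L[Dispatcher], L[Plugin], [Label Dispatcher Plugin])
  take Label:  [Label Clickable Handler Plugin object] + [Dispatcher Configurable Plugin object] + [Plugin object] + [Label Dispatcher Plugin]
  take Clickable:  [Clickable Handler Plugin object] + [Dispatcher Configurable Plugin object] + [Plugin object] + [Dispatcher Plugin]
  take Handler:  [Handler Plugin object] + [Dispatcher Configurable Plugin object] + [Plugin object] + [Dispatcher Plugin]
  take Dispatcher:  [Plugin object] + [Dispatcher Configurable Plugin object] + [Plugin object] + [Dispatcher Plugin]
  take Configurable:  [Plugin object] + [Configurable Plugin object] + [Plugin object] + [Plugin]
  take Plugin:  [Plugin object] + [Plugin object] + [Plugin object] + [Plugin]
  take object:  [object] + [object] + [object]
MRO: Scrollable Label Clickable Handler Dispatcher Configurable Plugin object
Label sits at index 1.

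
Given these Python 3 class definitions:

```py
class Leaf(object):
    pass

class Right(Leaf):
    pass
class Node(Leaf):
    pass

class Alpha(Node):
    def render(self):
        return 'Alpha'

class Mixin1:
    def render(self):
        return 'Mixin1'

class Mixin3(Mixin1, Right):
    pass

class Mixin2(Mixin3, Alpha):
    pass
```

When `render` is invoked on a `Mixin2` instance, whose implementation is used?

L[Mixin2] = Mixin2 + merge(L[Mixin3], L[Alpha], [Mixin3 Alpha])
  take Mixin3:  [Mixin3 Mixin1 Right Leaf object] + [Alpha Node Leaf object] + [Mixin3 Alpha]
  take Mixin1:  [Mixin1 Right Leaf object] + [Alpha Node Leaf object] + [Alpha]
  take Right:  [Right Leaf object] + [Alpha Node Leaf object] + [Alpha]
  take Alpha:  [Leaf object] + [Alpha Node Leaf object] + [Alpha]
  take Node:  [Leaf object] + [Node Leaf object]
  take Leaf:  [Leaf object] + [Leaf object]
  take object:  [object] + [object]
MRO: Mixin2 Mixin3 Mixin1 Right Alpha Node Leaf object
render is defined in: Alpha, Mixin1. First along the MRO is Mixin1.

Mixin1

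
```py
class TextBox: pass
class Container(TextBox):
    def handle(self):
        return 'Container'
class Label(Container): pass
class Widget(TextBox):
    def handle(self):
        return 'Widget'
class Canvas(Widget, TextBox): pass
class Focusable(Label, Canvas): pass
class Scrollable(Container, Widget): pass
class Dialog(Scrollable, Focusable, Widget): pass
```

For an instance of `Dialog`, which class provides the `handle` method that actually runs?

Container

L[Dialog] = Dialog + merge(L[Scrollable], L[Focusable], L[Widget], [Scrollable Focusable Widget])
  take Scrollable:  [Scrollable Container Widget TextBox object] + [Focusable Label Container Canvas Widget TextBox object] + [Widget TextBox object] + [Scrollable Focusable Widget]
  take Focusable:  [Container Widget TextBox object] + [Focusable Label Container Canvas Widget TextBox object] + [Widget TextBox object] + [Focusable Widget]
  take Label:  [Container Widget TextBox object] + [Label Container Canvas Widget TextBox object] + [Widget TextBox object] + [Widget]
  take Container:  [Container Widget TextBox object] + [Container Canvas Widget TextBox object] + [Widget TextBox object] + [Widget]
  take Canvas:  [Widget TextBox object] + [Canvas Widget TextBox object] + [Widget TextBox object] + [Widget]
  take Widget:  [Widget TextBox object] + [Widget TextBox object] + [Widget TextBox object] + [Widget]
  take TextBox:  [TextBox object] + [TextBox object] + [TextBox object]
  take object:  [object] + [object] + [object]
MRO: Dialog Scrollable Focusable Label Container Canvas Widget TextBox object
handle is defined in: Container, Widget. First along the MRO is Container.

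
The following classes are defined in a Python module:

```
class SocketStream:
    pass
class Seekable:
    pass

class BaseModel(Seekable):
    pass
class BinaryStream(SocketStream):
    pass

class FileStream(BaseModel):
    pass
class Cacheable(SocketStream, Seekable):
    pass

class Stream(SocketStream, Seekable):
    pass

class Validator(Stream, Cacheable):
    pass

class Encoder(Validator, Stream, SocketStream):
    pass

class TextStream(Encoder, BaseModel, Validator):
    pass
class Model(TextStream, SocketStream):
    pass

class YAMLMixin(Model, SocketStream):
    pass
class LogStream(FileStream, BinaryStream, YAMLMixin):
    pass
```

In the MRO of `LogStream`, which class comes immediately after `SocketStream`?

Seekable

L[LogStream] = LogStream + merge(L[FileStream], L[BinaryStream], L[YAMLMixin], [FileStream BinaryStream YAMLMixin])
  take FileStream:  [FileStream BaseModel Seekable object] + [BinaryStream SocketStream object] + [YAMLMixin Model TextStream Encoder BaseModel Validator Stream Cacheable SocketStream Seekable object] + [FileStream BinaryStream YAMLMixin]
  take BinaryStream:  [BaseModel Seekable object] + [BinaryStream SocketStream object] + [YAMLMixin Model TextStream Encoder BaseModel Validator Stream Cacheable SocketStream Seekable object] + [BinaryStream YAMLMixin]
  take YAMLMixin:  [BaseModel Seekable object] + [SocketStream object] + [YAMLMixin Model TextStream Encoder BaseModel Validator Stream Cacheable SocketStream Seekable object] + [YAMLMixin]
  take Model:  [BaseModel Seekable object] + [SocketStream object] + [Model TextStream Encoder BaseModel Validator Stream Cacheable SocketStream Seekable object]
  take TextStream:  [BaseModel Seekable object] + [SocketStream object] + [TextStream Encoder BaseModel Validator Stream Cacheable SocketStream Seekable object]
  take Encoder:  [BaseModel Seekable object] + [SocketStream object] + [Encoder BaseModel Validator Stream Cacheable SocketStream Seekable object]
  take BaseModel:  [BaseModel Seekable object] + [SocketStream object] + [BaseModel Validator Stream Cacheable SocketStream Seekable object]
  take Validator:  [Seekable object] + [SocketStream object] + [Validator Stream Cacheable SocketStream Seekable object]
  take Stream:  [Seekable object] + [SocketStream object] + [Stream Cacheable SocketStream Seekable object]
  take Cacheable:  [Seekable object] + [SocketStream object] + [Cacheable SocketStream Seekable object]
  take SocketStream:  [Seekable object] + [SocketStream object] + [SocketStream Seekable object]
  take Seekable:  [Seekable object] + [object] + [Seekable object]
  take object:  [object] + [object] + [object]
MRO: LogStream FileStream BinaryStream YAMLMixin Model TextStream Encoder BaseModel Validator Stream Cacheable SocketStream Seekable object
SocketStream is at position 11; next is Seekable.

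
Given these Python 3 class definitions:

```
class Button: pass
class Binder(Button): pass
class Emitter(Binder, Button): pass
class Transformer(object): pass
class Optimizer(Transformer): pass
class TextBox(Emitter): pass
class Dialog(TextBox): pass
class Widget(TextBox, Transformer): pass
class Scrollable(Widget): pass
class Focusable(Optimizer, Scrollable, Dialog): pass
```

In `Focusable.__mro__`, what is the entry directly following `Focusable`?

Optimizer

L[Focusable] = Focusable + merge(L[Optimizer], L[Scrollable], L[Dialog], [Optimizer Scrollable Dialog])
  take Optimizer:  [Optimizer Transformer object] + [Scrollable Widget TextBox Emitter Binder Button Transformer object] + [Dialog TextBox Emitter Binder Button object] + [Optimizer Scrollable Dialog]
  take Scrollable:  [Transformer object] + [Scrollable Widget TextBox Emitter Binder Button Transformer object] + [Dialog TextBox Emitter Binder Button object] + [Scrollable Dialog]
  take Widget:  [Transformer object] + [Widget TextBox Emitter Binder Button Transformer object] + [Dialog TextBox Emitter Binder Button object] + [Dialog]
  take Dialog:  [Transformer object] + [TextBox Emitter Binder Button Transformer object] + [Dialog TextBox Emitter Binder Button object] + [Dialog]
  take TextBox:  [Transformer object] + [TextBox Emitter Binder Button Transformer object] + [TextBox Emitter Binder Button object]
  take Emitter:  [Transformer object] + [Emitter Binder Button Transformer object] + [Emitter Binder Button object]
  take Binder:  [Transformer object] + [Binder Button Transformer object] + [Binder Button object]
  take Button:  [Transformer object] + [Button Transformer object] + [Button object]
  take Transformer:  [Transformer object] + [Transformer object] + [object]
  take object:  [object] + [object] + [object]
MRO: Focusable Optimizer Scrollable Widget Dialog TextBox Emitter Binder Button Transformer object
Focusable is at position 0; next is Optimizer.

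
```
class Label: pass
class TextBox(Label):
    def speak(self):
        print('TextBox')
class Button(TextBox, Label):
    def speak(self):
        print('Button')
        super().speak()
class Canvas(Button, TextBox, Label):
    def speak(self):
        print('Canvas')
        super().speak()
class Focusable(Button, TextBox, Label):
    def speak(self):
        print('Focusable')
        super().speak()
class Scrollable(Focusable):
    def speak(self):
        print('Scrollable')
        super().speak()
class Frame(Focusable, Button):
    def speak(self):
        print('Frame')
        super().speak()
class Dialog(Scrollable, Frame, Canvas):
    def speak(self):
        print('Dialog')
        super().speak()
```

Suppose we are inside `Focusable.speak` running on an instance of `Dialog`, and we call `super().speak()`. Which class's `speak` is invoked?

L[Dialog] = Dialog + merge(L[Scrollable], L[Frame], L[Canvas], [Scrollable Frame Canvas])
  take Scrollable:  [Scrollable Focusable Button TextBox Label object] + [Frame Focusable Button TextBox Label object] + [Canvas Button TextBox Label object] + [Scrollable Frame Canvas]
  take Frame:  [Focusable Button TextBox Label object] + [Frame Focusable Button TextBox Label object] + [Canvas Button TextBox Label object] + [Frame Canvas]
  take Focusable:  [Focusable Button TextBox Label object] + [Focusable Button TextBox Label object] + [Canvas Button TextBox Label object] + [Canvas]
  take Canvas:  [Button TextBox Label object] + [Button TextBox Label object] + [Canvas Button TextBox Label object] + [Canvas]
  take Button:  [Button TextBox Label object] + [Button TextBox Label object] + [Button TextBox Label object]
  take TextBox:  [TextBox Label object] + [TextBox Label object] + [TextBox Label object]
  take Label:  [Label object] + [Label object] + [Label object]
  take object:  [object] + [object] + [object]
MRO: Dialog Scrollable Frame Focusable Canvas Button TextBox Label object
super() in Focusable.speak on a Dialog instance goes to the class after Focusable in Dialog's MRO: Canvas.

Canvas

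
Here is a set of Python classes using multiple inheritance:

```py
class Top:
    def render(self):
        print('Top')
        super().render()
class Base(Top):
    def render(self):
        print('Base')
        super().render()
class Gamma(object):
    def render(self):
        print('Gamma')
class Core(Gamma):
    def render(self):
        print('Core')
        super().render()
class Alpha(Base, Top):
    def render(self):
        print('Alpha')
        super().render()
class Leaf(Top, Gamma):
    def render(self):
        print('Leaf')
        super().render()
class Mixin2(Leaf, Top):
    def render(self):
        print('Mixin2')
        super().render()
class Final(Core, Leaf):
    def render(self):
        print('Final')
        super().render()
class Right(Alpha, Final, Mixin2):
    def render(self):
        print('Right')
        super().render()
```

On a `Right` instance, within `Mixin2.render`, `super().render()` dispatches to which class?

Leaf

L[Right] = Right + merge(L[Alpha], L[Final], L[Mixin2], [Alpha Final Mixin2])
  take Alpha:  [Alpha Base Top object] + [Final Core Leaf Top Gamma object] + [Mixin2 Leaf Top Gamma object] + [Alpha Final Mixin2]
  take Base:  [Base Top object] + [Final Core Leaf Top Gamma object] + [Mixin2 Leaf Top Gamma object] + [Final Mixin2]
  take Final:  [Top object] + [Final Core Leaf Top Gamma object] + [Mixin2 Leaf Top Gamma object] + [Final Mixin2]
  take Core:  [Top object] + [Core Leaf Top Gamma object] + [Mixin2 Leaf Top Gamma object] + [Mixin2]
  take Mixin2:  [Top object] + [Leaf Top Gamma object] + [Mixin2 Leaf Top Gamma object] + [Mixin2]
  take Leaf:  [Top object] + [Leaf Top Gamma object] + [Leaf Top Gamma object]
  take Top:  [Top object] + [Top Gamma object] + [Top Gamma object]
  take Gamma:  [object] + [Gamma object] + [Gamma object]
  take object:  [object] + [object] + [object]
MRO: Right Alpha Base Final Core Mixin2 Leaf Top Gamma object
super() in Mixin2.render on a Right instance goes to the class after Mixin2 in Right's MRO: Leaf.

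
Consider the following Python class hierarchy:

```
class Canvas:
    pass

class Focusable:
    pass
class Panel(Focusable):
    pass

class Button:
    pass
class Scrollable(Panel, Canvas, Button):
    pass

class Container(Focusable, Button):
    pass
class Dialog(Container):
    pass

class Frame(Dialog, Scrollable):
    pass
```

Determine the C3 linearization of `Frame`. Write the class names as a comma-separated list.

L[Frame] = Frame + merge(L[Dialog], L[Scrollable], [Dialog Scrollable])
  take Dialog:  [Dialog Container Focusable Button object] + [Scrollable Panel Focusable Canvas Button object] + [Dialog Scrollable]
  take Container:  [Container Focusable Button object] + [Scrollable Panel Focusable Canvas Button object] + [Scrollable]
  take Scrollable:  [Focusable Button object] + [Scrollable Panel Focusable Canvas Button object] + [Scrollable]
  take Panel:  [Focusable Button object] + [Panel Focusable Canvas Button object]
  take Focusable:  [Focusable Button object] + [Focusable Canvas Button object]
  take Canvas:  [Button object] + [Canvas Button object]
  take Button:  [Button object] + [Button object]
  take object:  [object] + [object]

Frame, Dialog, Container, Scrollable, Panel, Focusable, Canvas, Button, object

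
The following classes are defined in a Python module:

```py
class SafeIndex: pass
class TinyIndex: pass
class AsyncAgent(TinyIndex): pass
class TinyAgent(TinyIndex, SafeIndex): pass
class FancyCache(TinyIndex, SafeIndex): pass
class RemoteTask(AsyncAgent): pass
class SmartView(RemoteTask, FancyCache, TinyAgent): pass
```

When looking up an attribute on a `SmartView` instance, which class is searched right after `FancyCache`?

L[SmartView] = SmartView + merge(L[RemoteTask], L[FancyCache], L[TinyAgent], [RemoteTask FancyCache TinyAgent])
  take RemoteTask:  [RemoteTask AsyncAgent TinyIndex object] + [FancyCache TinyIndex SafeIndex object] + [TinyAgent TinyIndex SafeIndex object] + [RemoteTask FancyCache TinyAgent]
  take AsyncAgent:  [AsyncAgent TinyIndex object] + [FancyCache TinyIndex SafeIndex object] + [TinyAgent TinyIndex SafeIndex object] + [FancyCache TinyAgent]
  take FancyCache:  [TinyIndex object] + [FancyCache TinyIndex SafeIndex object] + [TinyAgent TinyIndex SafeIndex object] + [FancyCache TinyAgent]
  take TinyAgent:  [TinyIndex object] + [TinyIndex SafeIndex object] + [TinyAgent TinyIndex SafeIndex object] + [TinyAgent]
  take TinyIndex:  [TinyIndex object] + [TinyIndex SafeIndex object] + [TinyIndex SafeIndex object]
  take SafeIndex:  [object] + [SafeIndex object] + [SafeIndex object]
  take object:  [object] + [object] + [object]
MRO: SmartView RemoteTask AsyncAgent FancyCache TinyAgent TinyIndex SafeIndex object
FancyCache is at position 3; next is TinyAgent.

TinyAgent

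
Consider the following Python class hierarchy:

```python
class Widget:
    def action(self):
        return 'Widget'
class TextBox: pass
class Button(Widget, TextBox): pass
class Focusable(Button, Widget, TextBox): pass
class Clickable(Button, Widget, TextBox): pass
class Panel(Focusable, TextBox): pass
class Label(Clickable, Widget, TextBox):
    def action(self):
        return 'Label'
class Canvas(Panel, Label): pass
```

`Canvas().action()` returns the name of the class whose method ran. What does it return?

Label

L[Canvas] = Canvas + merge(L[Panel], L[Label], [Panel Label])
  take Panel:  [Panel Focusable Button Widget TextBox object] + [Label Clickable Button Widget TextBox object] + [Panel Label]
  take Focusable:  [Focusable Button Widget TextBox object] + [Label Clickable Button Widget TextBox object] + [Label]
  take Label:  [Button Widget TextBox object] + [Label Clickable Button Widget TextBox object] + [Label]
  take Clickable:  [Button Widget TextBox object] + [Clickable Button Widget TextBox object]
  take Button:  [Button Widget TextBox object] + [Button Widget TextBox object]
  take Widget:  [Widget TextBox object] + [Widget TextBox object]
  take TextBox:  [TextBox object] + [TextBox object]
  take object:  [object] + [object]
MRO: Canvas Panel Focusable Label Clickable Button Widget TextBox object
action is defined in: Label, Widget. First along the MRO is Label.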